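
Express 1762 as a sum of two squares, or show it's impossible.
9² + 41² (a=9, b=41)

Factorization: 1762 = 2 × 881
By Fermat: n is sum of two squares iff every prime p ≡ 3 (mod 4) appears to even power.
All primes ≡ 3 (mod 4) appear to even power.
Search a = 0, 1, 2, … for 1762 - a² a perfect square: first hit at a = 9: 1762 - 81 = 1681 = 41².
1762 = 9² + 41² = 81 + 1681 ✓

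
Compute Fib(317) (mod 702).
203

Matrix identity: Q^n = [[F_(n+1), F_n], [F_n, F_(n-1)]] with Q = [[1,1],[1,0]].
n = 317 = 100111101₂. Square-and-multiply, entries mod 702:
Q^1 = [[1,1],[1,0]]
Q^2 = (Q^1)² = [[2,1],[1,1]]
Q^4 = (Q^2)² = [[5,3],[3,2]]
Q^9 = (Q^4)²·Q = [[55,34],[34,21]]
Q^19 = (Q^9)²·Q = [[447,671],[671,478]]
Q^39 = (Q^19)²·Q = [[105,700],[700,107]]
Q^79 = (Q^39)²·Q = [[75,499],[499,278]]
Q^158 = (Q^79)² = [[502,647],[647,557]]
Q^317 = (Q^158)²·Q = [[224,203],[203,21]]
F_317 mod 702 = Q^317[0][1] = 203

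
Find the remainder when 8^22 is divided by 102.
4

Repeated squaring. Binary of 22 = 10110.
8^1 ≡ 8 (mod 102); 8^2 ≡ 64 (mod 102); 8^4 ≡ 16 (mod 102); 8^8 ≡ 52 (mod 102); 8^16 ≡ 52 (mod 102)
8^22 = 8^2 × 8^4 × 8^16 ≡ 4 (mod 102)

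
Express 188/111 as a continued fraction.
[1; 1, 2, 3, 1, 3, 2]

Euclidean algorithm steps:
188 = 1 × 111 + 77
111 = 1 × 77 + 34
77 = 2 × 34 + 9
34 = 3 × 9 + 7
9 = 1 × 7 + 2
7 = 3 × 2 + 1
2 = 2 × 1 + 0
Continued fraction: [1; 1, 2, 3, 1, 3, 2]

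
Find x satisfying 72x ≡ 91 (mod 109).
x ≡ 27 (mod 109)

gcd(72, 109) = 1, which divides 91, so solutions exist.
Find 72^(-1) mod 109 by the extended Euclidean algorithm:
109 = 1 × 72 + 37  ⟹  37 = (1)·109 + (-1)·72
72 = 1 × 37 + 35  ⟹  35 = (-1)·109 + (2)·72
37 = 1 × 35 + 2  ⟹  2 = (2)·109 + (-3)·72
35 = 17 × 2 + 1  ⟹  1 = (-35)·109 + (53)·72
So (53)·72 ≡ 1 (mod 109), i.e. 72^(-1) ≡ 53 (mod 109).
x ≡ 53 × 91 = 4823 ≡ 27 (mod 109).
Check: 72 × 27 = 1944 ≡ 91 (mod 109).
Unique solution: x ≡ 27 (mod 109)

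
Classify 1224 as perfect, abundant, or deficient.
abundant

Proper divisors of 1224: sum = 1 + 2 + 3 + 4 + 6 + 8 + 9 + 12 + ... + 204 + 306 + 408 + 612 (23 divisors) = 2286
Since 2286 > 1224, 1224 is abundant.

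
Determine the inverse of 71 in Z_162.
89

gcd(71, 162) = 1, so the inverse exists.
Extended Euclidean algorithm on (162, 71):
162 = 2 × 71 + 20  ⟹  20 = (1)·162 + (-2)·71
71 = 3 × 20 + 11  ⟹  11 = (-3)·162 + (7)·71
20 = 1 × 11 + 9  ⟹  9 = (4)·162 + (-9)·71
11 = 1 × 9 + 2  ⟹  2 = (-7)·162 + (16)·71
9 = 4 × 2 + 1  ⟹  1 = (32)·162 + (-73)·71
So (-73)·71 ≡ 1 (mod 162), i.e. 71^(-1) ≡ -73 ≡ 89 (mod 162).
Check: 71 × 89 = 6319 ≡ 1 (mod 162)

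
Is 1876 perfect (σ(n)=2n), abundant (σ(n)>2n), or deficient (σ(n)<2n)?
abundant

Proper divisors of 1876: sum = 1 + 2 + 4 + 7 + 14 + 28 + 67 + 134 + 268 + 469 + 938 = 1932
Since 1932 > 1876, 1876 is abundant.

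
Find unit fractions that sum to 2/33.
1/17 + 1/561

Greedy algorithm:
2/33: ceiling(33/2) = 17, use 1/17
1/561: ceiling(561/1) = 561, use 1/561
Result: 2/33 = 1/17 + 1/561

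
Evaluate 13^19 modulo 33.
28

Repeated squaring. Binary of 19 = 10011.
13^1 ≡ 13 (mod 33); 13^2 ≡ 4 (mod 33); 13^4 ≡ 16 (mod 33); 13^8 ≡ 25 (mod 33); 13^16 ≡ 31 (mod 33)
13^19 = 13^1 × 13^2 × 13^16 ≡ 28 (mod 33)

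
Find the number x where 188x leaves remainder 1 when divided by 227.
64

gcd(188, 227) = 1, so the inverse exists.
Extended Euclidean algorithm on (227, 188):
227 = 1 × 188 + 39  ⟹  39 = (1)·227 + (-1)·188
188 = 4 × 39 + 32  ⟹  32 = (-4)·227 + (5)·188
39 = 1 × 32 + 7  ⟹  7 = (5)·227 + (-6)·188
32 = 4 × 7 + 4  ⟹  4 = (-24)·227 + (29)·188
7 = 1 × 4 + 3  ⟹  3 = (29)·227 + (-35)·188
4 = 1 × 3 + 1  ⟹  1 = (-53)·227 + (64)·188
So (64)·188 ≡ 1 (mod 227), i.e. 188^(-1) ≡ 64 (mod 227).
Check: 188 × 64 = 12032 ≡ 1 (mod 227)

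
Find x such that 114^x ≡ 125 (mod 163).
63

Baby-step giant-step with step n = ⌈√163⌉ = 13.
Baby steps 114^j mod 163 (j:value) for j=0..12: 0:1, 1:114, 2:119, 3:37, 4:143, 5:2, 6:65, 7:75, 8:74, 9:123, 10:4, 11:130, 12:150.
Giant-step multiplier: 114^(-13) ≡ 114^(162-13) = 114^149 ≡ 76 (mod 163).
Giant steps γ_i = 125·76^i mod 163: γ_0=125, γ_1=46, γ_2=73, γ_3=6, γ_4=130 (in table at j=11).
x = i·n + j = 4·13 + 11 = 63.
Check: 114^63 ≡ 125 (mod 163).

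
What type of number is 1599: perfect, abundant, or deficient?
deficient

Proper divisors of 1599: sum = 1 + 3 + 13 + 39 + 41 + 123 + 533 = 753
Since 753 < 1599, 1599 is deficient.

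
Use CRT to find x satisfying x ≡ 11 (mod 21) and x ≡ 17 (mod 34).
221

Using Chinese Remainder Theorem:
M = 21 × 34 = 714
M1 = 34, M2 = 21
y1 = 34^(-1) mod 21 = 13
y2 = 21^(-1) mod 34 = 13
x = (11×34×13 + 17×21×13) mod 714 = 221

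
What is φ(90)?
24

90 = 2 × 3^2 × 5
φ(n) = n × ∏(1 - 1/p) for each prime p dividing n
φ(90) = 90 × (1 - 1/2) × (1 - 1/3) × (1 - 1/5) = 24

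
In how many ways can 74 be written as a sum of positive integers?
7089500

p(n) counts ways to write n as a sum of positive integers (order ignored).
Euler's pentagonal recurrence: p(k) = p(k-1) + p(k-2) - p(k-5) - p(k-7) + p(k-12) + p(k-15) - ... (offsets j(3j∓1)/2, signs ++--, p(0)=1, p(<0)=0).
DP table for k = 0..73: p(0)=1, p(1)=1, p(2)=2, p(3)=3, p(4)=5, p(5)=7, p(6)=11, p(7)=15, p(8)=22, p(9)=30, p(10)=42, p(11)=56, p(12)=77, p(13)=101, p(14)=135, p(15)=176, p(16)=231, p(17)=297, p(18)=385, p(19)=490, p(20)=627, p(21)=792, p(22)=1002, p(23)=1255, p(24)=1575, p(25)=1958, p(26)=2436, p(27)=3010, p(28)=3718, p(29)=4565, p(30)=5604, p(31)=6842, p(32)=8349, p(33)=10143, p(34)=12310, p(35)=14883, p(36)=17977, p(37)=21637, p(38)=26015, p(39)=31185, p(40)=37338, p(41)=44583, p(42)=53174, p(43)=63261, p(44)=75175, p(45)=89134, p(46)=105558, p(47)=124754, p(48)=147273, p(49)=173525, p(50)=204226, p(51)=239943, p(52)=281589, p(53)=329931, p(54)=386155, p(55)=451276, p(56)=526823, p(57)=614154, p(58)=715220, p(59)=831820, p(60)=966467, p(61)=1121505, p(62)=1300156, p(63)=1505499, p(64)=1741630, p(65)=2012558, p(66)=2323520, p(67)=2679689, p(68)=3087735, p(69)=3554345, p(70)=4087968, p(71)=4697205, p(72)=5392783, p(73)=6185689.
Final step: p(74) = p(73) + p(72) - p(69) - p(67) + p(62) + p(59) - p(52) - p(48) + p(39) + p(34) - p(23) - p(17) + p(4)
= 6185689 + 5392783 - 3554345 - 2679689 + 1300156 + 831820 - 281589 - 147273 + 31185 + 12310 - 1255 - 297 + 5
= 7089500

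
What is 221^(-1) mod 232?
21

gcd(221, 232) = 1, so the inverse exists.
Extended Euclidean algorithm on (232, 221):
232 = 1 × 221 + 11  ⟹  11 = (1)·232 + (-1)·221
221 = 20 × 11 + 1  ⟹  1 = (-20)·232 + (21)·221
So (21)·221 ≡ 1 (mod 232), i.e. 221^(-1) ≡ 21 (mod 232).
Check: 221 × 21 = 4641 ≡ 1 (mod 232)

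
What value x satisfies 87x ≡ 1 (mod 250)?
23

gcd(87, 250) = 1, so the inverse exists.
Extended Euclidean algorithm on (250, 87):
250 = 2 × 87 + 76  ⟹  76 = (1)·250 + (-2)·87
87 = 1 × 76 + 11  ⟹  11 = (-1)·250 + (3)·87
76 = 6 × 11 + 10  ⟹  10 = (7)·250 + (-20)·87
11 = 1 × 10 + 1  ⟹  1 = (-8)·250 + (23)·87
So (23)·87 ≡ 1 (mod 250), i.e. 87^(-1) ≡ 23 (mod 250).
Check: 87 × 23 = 2001 ≡ 1 (mod 250)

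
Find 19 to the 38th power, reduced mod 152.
57

Repeated squaring. Binary of 38 = 100110.
19^1 ≡ 19 (mod 152); 19^2 ≡ 57 (mod 152); 19^4 ≡ 57 (mod 152); 19^8 ≡ 57 (mod 152); 19^16 ≡ 57 (mod 152); 19^32 ≡ 57 (mod 152)
19^38 = 19^2 × 19^4 × 19^32 ≡ 57 (mod 152)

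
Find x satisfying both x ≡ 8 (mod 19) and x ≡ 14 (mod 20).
274

Using Chinese Remainder Theorem:
M = 19 × 20 = 380
M1 = 20, M2 = 19
y1 = 20^(-1) mod 19 = 1
y2 = 19^(-1) mod 20 = 19
x = (8×20×1 + 14×19×19) mod 380 = 274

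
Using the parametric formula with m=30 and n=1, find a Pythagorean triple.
(899, 60, 901)

Euclid's formula: a = m² - n², b = 2mn, c = m² + n²
m = 30, n = 1
a = 30² - 1² = 900 - 1 = 899
b = 2 × 30 × 1 = 60
c = 30² + 1² = 900 + 1 = 901
Verification: 899² + 60² = 808201 + 3600 = 811801 = 901² ✓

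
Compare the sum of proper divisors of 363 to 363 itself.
deficient

Proper divisors of 363: sum = 1 + 3 + 11 + 33 + 121 = 169
Since 169 < 363, 363 is deficient.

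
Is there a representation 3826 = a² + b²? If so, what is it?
35² + 51² (a=35, b=51)

Factorization: 3826 = 2 × 1913
By Fermat: n is sum of two squares iff every prime p ≡ 3 (mod 4) appears to even power.
All primes ≡ 3 (mod 4) appear to even power.
Search a = 0, 1, 2, … for 3826 - a² a perfect square: first hit at a = 35: 3826 - 1225 = 2601 = 51².
3826 = 35² + 51² = 1225 + 2601 ✓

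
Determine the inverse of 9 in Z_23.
18

gcd(9, 23) = 1, so the inverse exists.
Extended Euclidean algorithm on (23, 9):
23 = 2 × 9 + 5  ⟹  5 = (1)·23 + (-2)·9
9 = 1 × 5 + 4  ⟹  4 = (-1)·23 + (3)·9
5 = 1 × 4 + 1  ⟹  1 = (2)·23 + (-5)·9
So (-5)·9 ≡ 1 (mod 23), i.e. 9^(-1) ≡ -5 ≡ 18 (mod 23).
Check: 9 × 18 = 162 ≡ 1 (mod 23)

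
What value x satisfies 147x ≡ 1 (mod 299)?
179

gcd(147, 299) = 1, so the inverse exists.
Extended Euclidean algorithm on (299, 147):
299 = 2 × 147 + 5  ⟹  5 = (1)·299 + (-2)·147
147 = 29 × 5 + 2  ⟹  2 = (-29)·299 + (59)·147
5 = 2 × 2 + 1  ⟹  1 = (59)·299 + (-120)·147
So (-120)·147 ≡ 1 (mod 299), i.e. 147^(-1) ≡ -120 ≡ 179 (mod 299).
Check: 147 × 179 = 26313 ≡ 1 (mod 299)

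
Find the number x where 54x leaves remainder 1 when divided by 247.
215

gcd(54, 247) = 1, so the inverse exists.
Extended Euclidean algorithm on (247, 54):
247 = 4 × 54 + 31  ⟹  31 = (1)·247 + (-4)·54
54 = 1 × 31 + 23  ⟹  23 = (-1)·247 + (5)·54
31 = 1 × 23 + 8  ⟹  8 = (2)·247 + (-9)·54
23 = 2 × 8 + 7  ⟹  7 = (-5)·247 + (23)·54
8 = 1 × 7 + 1  ⟹  1 = (7)·247 + (-32)·54
So (-32)·54 ≡ 1 (mod 247), i.e. 54^(-1) ≡ -32 ≡ 215 (mod 247).
Check: 54 × 215 = 11610 ≡ 1 (mod 247)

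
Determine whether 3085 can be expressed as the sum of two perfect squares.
13² + 54² (a=13, b=54)

Factorization: 3085 = 5 × 617
By Fermat: n is sum of two squares iff every prime p ≡ 3 (mod 4) appears to even power.
All primes ≡ 3 (mod 4) appear to even power.
Search a = 0, 1, 2, … for 3085 - a² a perfect square: first hit at a = 13: 3085 - 169 = 2916 = 54².
3085 = 13² + 54² = 169 + 2916 ✓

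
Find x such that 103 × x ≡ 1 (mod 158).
135

gcd(103, 158) = 1, so the inverse exists.
Extended Euclidean algorithm on (158, 103):
158 = 1 × 103 + 55  ⟹  55 = (1)·158 + (-1)·103
103 = 1 × 55 + 48  ⟹  48 = (-1)·158 + (2)·103
55 = 1 × 48 + 7  ⟹  7 = (2)·158 + (-3)·103
48 = 6 × 7 + 6  ⟹  6 = (-13)·158 + (20)·103
7 = 1 × 6 + 1  ⟹  1 = (15)·158 + (-23)·103
So (-23)·103 ≡ 1 (mod 158), i.e. 103^(-1) ≡ -23 ≡ 135 (mod 158).
Check: 103 × 135 = 13905 ≡ 1 (mod 158)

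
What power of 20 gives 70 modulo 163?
91

Baby-step giant-step with step n = ⌈√163⌉ = 13.
Baby steps 20^j mod 163 (j:value) for j=0..12: 0:1, 1:20, 2:74, 3:13, 4:97, 5:147, 6:6, 7:120, 8:118, 9:78, 10:93, 11:67, 12:36.
Giant-step multiplier: 20^(-13) ≡ 20^(162-13) = 20^149 ≡ 12 (mod 163).
Giant steps γ_i = 70·12^i mod 163: γ_0=70, γ_1=25, γ_2=137, γ_3=14, γ_4=5, γ_5=60, γ_6=68, γ_7=1 (in table at j=0).
x = i·n + j = 7·13 + 0 = 91.
Check: 20^91 ≡ 70 (mod 163).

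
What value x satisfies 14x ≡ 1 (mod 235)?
84

gcd(14, 235) = 1, so the inverse exists.
Extended Euclidean algorithm on (235, 14):
235 = 16 × 14 + 11  ⟹  11 = (1)·235 + (-16)·14
14 = 1 × 11 + 3  ⟹  3 = (-1)·235 + (17)·14
11 = 3 × 3 + 2  ⟹  2 = (4)·235 + (-67)·14
3 = 1 × 2 + 1  ⟹  1 = (-5)·235 + (84)·14
So (84)·14 ≡ 1 (mod 235), i.e. 14^(-1) ≡ 84 (mod 235).
Check: 14 × 84 = 1176 ≡ 1 (mod 235)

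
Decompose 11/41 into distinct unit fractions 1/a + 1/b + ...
1/4 + 1/55 + 1/9020

Greedy algorithm:
11/41: ceiling(41/11) = 4, use 1/4
3/164: ceiling(164/3) = 55, use 1/55
1/9020: ceiling(9020/1) = 9020, use 1/9020
Result: 11/41 = 1/4 + 1/55 + 1/9020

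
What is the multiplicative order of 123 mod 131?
65

131 is prime, so ord(123) divides φ(131) = 130.
Divisors of 130: 1, 2, 5, 10, 13, 26, 65, 130.
Repeated squaring: 123^1 ≡ 123, 123^2 ≡ 64, 123^4 ≡ 35, 123^8 ≡ 46, 123^16 ≡ 20, 123^32 ≡ 7, 123^64 ≡ 49, 123^128 ≡ 43 (mod 131).
Test 123^d mod 131 for each divisor d in increasing order:
123^1 ≡ 123
123^2 ≡ 64
123^5 = 123^4·123^1 ≡ 113
123^10 = 123^8·123^2 ≡ 62
123^13 = 123^8·123^4·123^1 ≡ 89
123^26 = 123^16·123^8·123^2 ≡ 61
123^65 = 123^64·123^1 ≡ 1  ← first divisor giving 1
The order is 65.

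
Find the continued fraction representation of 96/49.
[1; 1, 23, 2]

Euclidean algorithm steps:
96 = 1 × 49 + 47
49 = 1 × 47 + 2
47 = 23 × 2 + 1
2 = 2 × 1 + 0
Continued fraction: [1; 1, 23, 2]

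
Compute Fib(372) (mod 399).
87

Matrix identity: Q^n = [[F_(n+1), F_n], [F_n, F_(n-1)]] with Q = [[1,1],[1,0]].
n = 372 = 101110100₂. Square-and-multiply, entries mod 399:
Q^1 = [[1,1],[1,0]]
Q^2 = (Q^1)² = [[2,1],[1,1]]
Q^5 = (Q^2)²·Q = [[8,5],[5,3]]
Q^11 = (Q^5)²·Q = [[144,89],[89,55]]
Q^23 = (Q^11)²·Q = [[84,328],[328,155]]
Q^46 = (Q^23)² = [[127,188],[188,338]]
Q^93 = (Q^46)²·Q = [[41,2],[2,39]]
Q^186 = (Q^93)² = [[89,160],[160,328]]
Q^372 = (Q^186)² = [[5,87],[87,317]]
F_372 mod 399 = Q^372[0][1] = 87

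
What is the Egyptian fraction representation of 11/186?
1/17 + 1/3162

Greedy algorithm:
11/186: ceiling(186/11) = 17, use 1/17
1/3162: ceiling(3162/1) = 3162, use 1/3162
Result: 11/186 = 1/17 + 1/3162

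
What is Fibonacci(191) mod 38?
13

Matrix identity: Q^n = [[F_(n+1), F_n], [F_n, F_(n-1)]] with Q = [[1,1],[1,0]].
n = 191 = 10111111₂. Square-and-multiply, entries mod 38:
Q^1 = [[1,1],[1,0]]
Q^2 = (Q^1)² = [[2,1],[1,1]]
Q^5 = (Q^2)²·Q = [[8,5],[5,3]]
Q^11 = (Q^5)²·Q = [[30,13],[13,17]]
Q^23 = (Q^11)²·Q = [[8,5],[5,3]]
Q^47 = (Q^23)²·Q = [[30,13],[13,17]]
Q^95 = (Q^47)²·Q = [[8,5],[5,3]]
Q^191 = (Q^95)²·Q = [[30,13],[13,17]]
F_191 mod 38 = Q^191[0][1] = 13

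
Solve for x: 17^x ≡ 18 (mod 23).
8

Baby-step giant-step with step n = ⌈√23⌉ = 5.
Baby steps 17^j mod 23 (j:value) for j=0..4: 0:1, 1:17, 2:13, 3:14, 4:8.
Giant-step multiplier: 17^(-5) ≡ 17^(22-5) = 17^17 ≡ 11 (mod 23).
Giant steps γ_i = 18·11^i mod 23: γ_0=18, γ_1=14 (in table at j=3).
x = i·n + j = 1·5 + 3 = 8.
Check: 17^8 ≡ 18 (mod 23).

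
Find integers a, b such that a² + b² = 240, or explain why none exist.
Not possible

Factorization: 240 = 2^4 × 3 × 5
By Fermat: n is sum of two squares iff every prime p ≡ 3 (mod 4) appears to even power.
Prime(s) ≡ 3 (mod 4) with odd exponent: [(3, 1)]
Therefore 240 cannot be expressed as a² + b².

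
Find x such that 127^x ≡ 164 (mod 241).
98

Baby-step giant-step with step n = ⌈√241⌉ = 16.
Baby steps 127^j mod 241 (j:value) for j=0..15: 0:1, 1:127, 2:223, 3:124, 4:83, 5:178, 6:193, 7:170, 8:141, 9:73, 10:113, 11:132, 12:135, 13:34, 14:221, 15:111.
Giant-step multiplier: 127^(-16) ≡ 127^(240-16) = 127^224 ≡ 160 (mod 241).
Giant steps γ_i = 164·160^i mod 241: γ_0=164, γ_1=212, γ_2=180, γ_3=121, γ_4=80, γ_5=27, γ_6=223 (in table at j=2).
x = i·n + j = 6·16 + 2 = 98.
Check: 127^98 ≡ 164 (mod 241).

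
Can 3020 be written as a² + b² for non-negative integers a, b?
Not possible

Factorization: 3020 = 2^2 × 5 × 151
By Fermat: n is sum of two squares iff every prime p ≡ 3 (mod 4) appears to even power.
Prime(s) ≡ 3 (mod 4) with odd exponent: [(151, 1)]
Therefore 3020 cannot be expressed as a² + b².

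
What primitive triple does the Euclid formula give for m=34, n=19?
(795, 1292, 1517)

Euclid's formula: a = m² - n², b = 2mn, c = m² + n²
m = 34, n = 19
a = 34² - 19² = 1156 - 361 = 795
b = 2 × 34 × 19 = 1292
c = 34² + 19² = 1156 + 361 = 1517
Verification: 795² + 1292² = 632025 + 1669264 = 2301289 = 1517² ✓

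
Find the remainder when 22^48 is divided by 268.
24

Repeated squaring. Binary of 48 = 110000.
22^1 ≡ 22 (mod 268); 22^2 ≡ 216 (mod 268); 22^4 ≡ 24 (mod 268); 22^8 ≡ 40 (mod 268); 22^16 ≡ 260 (mod 268); 22^32 ≡ 64 (mod 268)
22^48 = 22^16 × 22^32 ≡ 24 (mod 268)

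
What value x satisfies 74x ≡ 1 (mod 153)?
122

gcd(74, 153) = 1, so the inverse exists.
Extended Euclidean algorithm on (153, 74):
153 = 2 × 74 + 5  ⟹  5 = (1)·153 + (-2)·74
74 = 14 × 5 + 4  ⟹  4 = (-14)·153 + (29)·74
5 = 1 × 4 + 1  ⟹  1 = (15)·153 + (-31)·74
So (-31)·74 ≡ 1 (mod 153), i.e. 74^(-1) ≡ -31 ≡ 122 (mod 153).
Check: 74 × 122 = 9028 ≡ 1 (mod 153)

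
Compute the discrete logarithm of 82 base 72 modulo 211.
12

Baby-step giant-step with step n = ⌈√211⌉ = 15.
Baby steps 72^j mod 211 (j:value) for j=0..14: 0:1, 1:72, 2:120, 3:200, 4:52, 5:157, 6:121, 7:61, 8:172, 9:146, 10:173, 11:7, 12:82, 13:207, 14:134.
h = 82 is already in the table at j=12, so x = 12.
Check: 72^12 ≡ 82 (mod 211).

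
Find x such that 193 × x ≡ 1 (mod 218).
61

gcd(193, 218) = 1, so the inverse exists.
Extended Euclidean algorithm on (218, 193):
218 = 1 × 193 + 25  ⟹  25 = (1)·218 + (-1)·193
193 = 7 × 25 + 18  ⟹  18 = (-7)·218 + (8)·193
25 = 1 × 18 + 7  ⟹  7 = (8)·218 + (-9)·193
18 = 2 × 7 + 4  ⟹  4 = (-23)·218 + (26)·193
7 = 1 × 4 + 3  ⟹  3 = (31)·218 + (-35)·193
4 = 1 × 3 + 1  ⟹  1 = (-54)·218 + (61)·193
So (61)·193 ≡ 1 (mod 218), i.e. 193^(-1) ≡ 61 (mod 218).
Check: 193 × 61 = 11773 ≡ 1 (mod 218)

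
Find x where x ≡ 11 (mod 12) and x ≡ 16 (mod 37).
275

Using Chinese Remainder Theorem:
M = 12 × 37 = 444
M1 = 37, M2 = 12
y1 = 37^(-1) mod 12 = 1
y2 = 12^(-1) mod 37 = 34
x = (11×37×1 + 16×12×34) mod 444 = 275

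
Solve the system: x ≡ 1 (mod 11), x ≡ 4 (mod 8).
12

Using Chinese Remainder Theorem:
M = 11 × 8 = 88
M1 = 8, M2 = 11
y1 = 8^(-1) mod 11 = 7
y2 = 11^(-1) mod 8 = 3
x = (1×8×7 + 4×11×3) mod 88 = 12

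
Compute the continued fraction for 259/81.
[3; 5, 16]

Euclidean algorithm steps:
259 = 3 × 81 + 16
81 = 5 × 16 + 1
16 = 16 × 1 + 0
Continued fraction: [3; 5, 16]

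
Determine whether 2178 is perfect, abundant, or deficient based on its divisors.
abundant

Proper divisors of 2178: sum = 1 + 2 + 3 + 6 + 9 + 11 + 18 + 22 + ... + 242 + 363 + 726 + 1089 (17 divisors) = 3009
Since 3009 > 2178, 2178 is abundant.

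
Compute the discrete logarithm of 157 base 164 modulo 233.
100

Baby-step giant-step with step n = ⌈√233⌉ = 16.
Baby steps 164^j mod 233 (j:value) for j=0..15: 0:1, 1:164, 2:101, 3:21, 4:182, 5:24, 6:208, 7:94, 8:38, 9:174, 10:110, 11:99, 12:159, 13:213, 14:215, 15:77.
Giant-step multiplier: 164^(-16) ≡ 164^(232-16) = 164^216 ≡ 76 (mod 233).
Giant steps γ_i = 157·76^i mod 233: γ_0=157, γ_1=49, γ_2=229, γ_3=162, γ_4=196, γ_5=217, γ_6=182 (in table at j=4).
x = i·n + j = 6·16 + 4 = 100.
Check: 164^100 ≡ 157 (mod 233).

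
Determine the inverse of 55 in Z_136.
47

gcd(55, 136) = 1, so the inverse exists.
Extended Euclidean algorithm on (136, 55):
136 = 2 × 55 + 26  ⟹  26 = (1)·136 + (-2)·55
55 = 2 × 26 + 3  ⟹  3 = (-2)·136 + (5)·55
26 = 8 × 3 + 2  ⟹  2 = (17)·136 + (-42)·55
3 = 1 × 2 + 1  ⟹  1 = (-19)·136 + (47)·55
So (47)·55 ≡ 1 (mod 136), i.e. 55^(-1) ≡ 47 (mod 136).
Check: 55 × 47 = 2585 ≡ 1 (mod 136)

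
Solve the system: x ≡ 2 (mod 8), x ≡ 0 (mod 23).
138

Using Chinese Remainder Theorem:
M = 8 × 23 = 184
M1 = 23, M2 = 8
y1 = 23^(-1) mod 8 = 7
y2 = 8^(-1) mod 23 = 3
x = (2×23×7 + 0×8×3) mod 184 = 138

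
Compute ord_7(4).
3

7 is prime, so ord(4) divides φ(7) = 6.
Divisors of 6: 1, 2, 3, 6.
Repeated squaring: 4^1 ≡ 4, 4^2 ≡ 2, 4^4 ≡ 4 (mod 7).
Test 4^d mod 7 for each divisor d in increasing order:
4^1 ≡ 4
4^2 ≡ 2
4^3 = 4^2·4^1 ≡ 1  ← first divisor giving 1
The order is 3.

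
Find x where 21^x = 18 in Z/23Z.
6

Baby-step giant-step with step n = ⌈√23⌉ = 5.
Baby steps 21^j mod 23 (j:value) for j=0..4: 0:1, 1:21, 2:4, 3:15, 4:16.
Giant-step multiplier: 21^(-5) ≡ 21^(22-5) = 21^17 ≡ 5 (mod 23).
Giant steps γ_i = 18·5^i mod 23: γ_0=18, γ_1=21 (in table at j=1).
x = i·n + j = 1·5 + 1 = 6.
Check: 21^6 ≡ 18 (mod 23).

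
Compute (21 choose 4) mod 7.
0

Using Lucas' theorem:
Write n=21 and k=4 in base 7:
n in base 7: [3, 0]
k in base 7: [0, 4]
C(21,4) mod 7 = ∏ C(n_i, k_i) mod 7
Digit binomials (mod 7): C(3,0) = 1; C(0,4) = 0 (k_i > n_i)
Product: 1 × 0 = 0 ≡ 0 (mod 7)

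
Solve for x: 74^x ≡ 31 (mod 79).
16

Baby-step giant-step with step n = ⌈√79⌉ = 9.
Baby steps 74^j mod 79 (j:value) for j=0..8: 0:1, 1:74, 2:25, 3:33, 4:72, 5:35, 6:62, 7:6, 8:49.
Giant-step multiplier: 74^(-9) ≡ 74^(78-9) = 74^69 ≡ 69 (mod 79).
Giant steps γ_i = 31·69^i mod 79: γ_0=31, γ_1=6 (in table at j=7).
x = i·n + j = 1·9 + 7 = 16.
Check: 74^16 ≡ 31 (mod 79).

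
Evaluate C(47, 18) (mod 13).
12

Using Lucas' theorem:
Write n=47 and k=18 in base 13:
n in base 13: [3, 8]
k in base 13: [1, 5]
C(47,18) mod 13 = ∏ C(n_i, k_i) mod 13
Digit binomials (mod 13): C(3,1) = 3; C(8,5) = 56 ≡ 4
Product: 3 × 4 = 12 ≡ 12 (mod 13)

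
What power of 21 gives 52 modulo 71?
33

Baby-step giant-step with step n = ⌈√71⌉ = 9.
Baby steps 21^j mod 71 (j:value) for j=0..8: 0:1, 1:21, 2:15, 3:31, 4:12, 5:39, 6:38, 7:17, 8:2.
Giant-step multiplier: 21^(-9) ≡ 21^(70-9) = 21^61 ≡ 22 (mod 71).
Giant steps γ_i = 52·22^i mod 71: γ_0=52, γ_1=8, γ_2=34, γ_3=38 (in table at j=6).
x = i·n + j = 3·9 + 6 = 33.
Check: 21^33 ≡ 52 (mod 71).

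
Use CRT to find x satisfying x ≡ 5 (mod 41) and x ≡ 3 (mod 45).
948

Using Chinese Remainder Theorem:
M = 41 × 45 = 1845
M1 = 45, M2 = 41
y1 = 45^(-1) mod 41 = 31
y2 = 41^(-1) mod 45 = 11
x = (5×45×31 + 3×41×11) mod 1845 = 948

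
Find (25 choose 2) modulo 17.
11

Using Lucas' theorem:
Write n=25 and k=2 in base 17:
n in base 17: [1, 8]
k in base 17: [0, 2]
C(25,2) mod 17 = ∏ C(n_i, k_i) mod 17
Digit binomials (mod 17): C(1,0) = 1; C(8,2) = 28 ≡ 11
Product: 1 × 11 = 11 ≡ 11 (mod 17)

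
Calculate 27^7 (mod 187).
124

Repeated squaring. Binary of 7 = 111.
27^1 ≡ 27 (mod 187); 27^2 ≡ 168 (mod 187); 27^4 ≡ 174 (mod 187)
27^7 = 27^1 × 27^2 × 27^4 ≡ 124 (mod 187)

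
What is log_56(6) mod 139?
6

Baby-step giant-step with step n = ⌈√139⌉ = 12.
Baby steps 56^j mod 139 (j:value) for j=0..11: 0:1, 1:56, 2:78, 3:59, 4:107, 5:15, 6:6, 7:58, 8:51, 9:76, 10:86, 11:90.
h = 6 is already in the table at j=6, so x = 6.
Check: 56^6 ≡ 6 (mod 139).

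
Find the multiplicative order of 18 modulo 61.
60

61 is prime, so ord(18) divides φ(61) = 60.
Divisors of 60: 1, 2, 3, 4, 5, 6, 10, 12, 15, 20, 30, 60.
Repeated squaring: 18^1 ≡ 18, 18^2 ≡ 19, 18^4 ≡ 56, 18^8 ≡ 25, 18^16 ≡ 15, 18^32 ≡ 42 (mod 61).
Test 18^d mod 61 for each divisor d in increasing order:
18^1 ≡ 18
18^2 ≡ 19
18^3 = 18^2·18^1 ≡ 37
18^4 ≡ 56
18^5 = 18^4·18^1 ≡ 32
18^6 = 18^4·18^2 ≡ 27
18^10 = 18^8·18^2 ≡ 48
18^12 = 18^8·18^4 ≡ 58
18^15 = 18^8·18^4·18^2·18^1 ≡ 11
18^20 = 18^16·18^4 ≡ 47
18^30 = 18^16·18^8·18^4·18^2 ≡ 60
18^60 = 18^32·18^16·18^8·18^4 ≡ 1  ← first divisor giving 1
The order is 60.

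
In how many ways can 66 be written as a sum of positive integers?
2323520

p(n) counts ways to write n as a sum of positive integers (order ignored).
Euler's pentagonal recurrence: p(k) = p(k-1) + p(k-2) - p(k-5) - p(k-7) + p(k-12) + p(k-15) - ... (offsets j(3j∓1)/2, signs ++--, p(0)=1, p(<0)=0).
DP table for k = 0..65: p(0)=1, p(1)=1, p(2)=2, p(3)=3, p(4)=5, p(5)=7, p(6)=11, p(7)=15, p(8)=22, p(9)=30, p(10)=42, p(11)=56, p(12)=77, p(13)=101, p(14)=135, p(15)=176, p(16)=231, p(17)=297, p(18)=385, p(19)=490, p(20)=627, p(21)=792, p(22)=1002, p(23)=1255, p(24)=1575, p(25)=1958, p(26)=2436, p(27)=3010, p(28)=3718, p(29)=4565, p(30)=5604, p(31)=6842, p(32)=8349, p(33)=10143, p(34)=12310, p(35)=14883, p(36)=17977, p(37)=21637, p(38)=26015, p(39)=31185, p(40)=37338, p(41)=44583, p(42)=53174, p(43)=63261, p(44)=75175, p(45)=89134, p(46)=105558, p(47)=124754, p(48)=147273, p(49)=173525, p(50)=204226, p(51)=239943, p(52)=281589, p(53)=329931, p(54)=386155, p(55)=451276, p(56)=526823, p(57)=614154, p(58)=715220, p(59)=831820, p(60)=966467, p(61)=1121505, p(62)=1300156, p(63)=1505499, p(64)=1741630, p(65)=2012558.
Final step: p(66) = p(65) + p(64) - p(61) - p(59) + p(54) + p(51) - p(44) - p(40) + p(31) + p(26) - p(15) - p(9)
= 2012558 + 1741630 - 1121505 - 831820 + 386155 + 239943 - 75175 - 37338 + 6842 + 2436 - 176 - 30
= 2323520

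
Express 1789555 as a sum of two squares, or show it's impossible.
Not possible

Factorization: 1789555 = 5 × 71^3
By Fermat: n is sum of two squares iff every prime p ≡ 3 (mod 4) appears to even power.
Prime(s) ≡ 3 (mod 4) with odd exponent: [(71, 3)]
Therefore 1789555 cannot be expressed as a² + b².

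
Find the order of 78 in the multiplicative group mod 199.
22

199 is prime, so ord(78) divides φ(199) = 198.
Divisors of 198: 1, 2, 3, 6, 9, 11, 18, 22, 33, 66, 99, 198.
Repeated squaring: 78^1 ≡ 78, 78^2 ≡ 114, 78^4 ≡ 61, 78^8 ≡ 139, 78^16 ≡ 18, 78^32 ≡ 125, 78^64 ≡ 103, 78^128 ≡ 62 (mod 199).
Test 78^d mod 199 for each divisor d in increasing order:
78^1 ≡ 78
78^2 ≡ 114
78^3 = 78^2·78^1 ≡ 136
78^6 = 78^4·78^2 ≡ 188
78^9 = 78^8·78^1 ≡ 96
78^11 = 78^8·78^2·78^1 ≡ 198
78^18 = 78^16·78^2 ≡ 62
78^22 = 78^16·78^4·78^2 ≡ 1  ← first divisor giving 1
The order is 22.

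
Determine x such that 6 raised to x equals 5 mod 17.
11

Baby-step giant-step with step n = ⌈√17⌉ = 5.
Baby steps 6^j mod 17 (j:value) for j=0..4: 0:1, 1:6, 2:2, 3:12, 4:4.
Giant-step multiplier: 6^(-5) ≡ 6^(16-5) = 6^11 ≡ 5 (mod 17).
Giant steps γ_i = 5·5^i mod 17: γ_0=5, γ_1=8, γ_2=6 (in table at j=1).
x = i·n + j = 2·5 + 1 = 11.
Check: 6^11 ≡ 5 (mod 17).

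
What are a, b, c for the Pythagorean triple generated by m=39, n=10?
(1421, 780, 1621)

Euclid's formula: a = m² - n², b = 2mn, c = m² + n²
m = 39, n = 10
a = 39² - 10² = 1521 - 100 = 1421
b = 2 × 39 × 10 = 780
c = 39² + 10² = 1521 + 100 = 1621
Verification: 1421² + 780² = 2019241 + 608400 = 2627641 = 1621² ✓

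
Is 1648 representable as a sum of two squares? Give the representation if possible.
Not possible

Factorization: 1648 = 2^4 × 103
By Fermat: n is sum of two squares iff every prime p ≡ 3 (mod 4) appears to even power.
Prime(s) ≡ 3 (mod 4) with odd exponent: [(103, 1)]
Therefore 1648 cannot be expressed as a² + b².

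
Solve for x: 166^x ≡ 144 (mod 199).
120

Baby-step giant-step with step n = ⌈√199⌉ = 15.
Baby steps 166^j mod 199 (j:value) for j=0..14: 0:1, 1:166, 2:94, 3:82, 4:80, 5:146, 6:157, 7:192, 8:32, 9:138, 10:23, 11:37, 12:172, 13:95, 14:49.
Giant-step multiplier: 166^(-15) ≡ 166^(198-15) = 166^183 ≡ 191 (mod 199).
Giant steps γ_i = 144·191^i mod 199: γ_0=144, γ_1=42, γ_2=62, γ_3=101, γ_4=187, γ_5=96, γ_6=28, γ_7=174, γ_8=1 (in table at j=0).
x = i·n + j = 8·15 + 0 = 120.
Check: 166^120 ≡ 144 (mod 199).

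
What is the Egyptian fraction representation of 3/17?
1/6 + 1/102

Greedy algorithm:
3/17: ceiling(17/3) = 6, use 1/6
1/102: ceiling(102/1) = 102, use 1/102
Result: 3/17 = 1/6 + 1/102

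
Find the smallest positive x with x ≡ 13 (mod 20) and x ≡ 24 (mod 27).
213

Using Chinese Remainder Theorem:
M = 20 × 27 = 540
M1 = 27, M2 = 20
y1 = 27^(-1) mod 20 = 3
y2 = 20^(-1) mod 27 = 23
x = (13×27×3 + 24×20×23) mod 540 = 213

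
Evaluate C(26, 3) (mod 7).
3

Using Lucas' theorem:
Write n=26 and k=3 in base 7:
n in base 7: [3, 5]
k in base 7: [0, 3]
C(26,3) mod 7 = ∏ C(n_i, k_i) mod 7
Digit binomials (mod 7): C(3,0) = 1; C(5,3) = 10 ≡ 3
Product: 1 × 3 = 3 ≡ 3 (mod 7)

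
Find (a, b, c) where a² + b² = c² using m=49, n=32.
(1377, 3136, 3425)

Euclid's formula: a = m² - n², b = 2mn, c = m² + n²
m = 49, n = 32
a = 49² - 32² = 2401 - 1024 = 1377
b = 2 × 49 × 32 = 3136
c = 49² + 32² = 2401 + 1024 = 3425
Verification: 1377² + 3136² = 1896129 + 9834496 = 11730625 = 3425² ✓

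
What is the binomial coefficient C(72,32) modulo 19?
11

Using Lucas' theorem:
Write n=72 and k=32 in base 19:
n in base 19: [3, 15]
k in base 19: [1, 13]
C(72,32) mod 19 = ∏ C(n_i, k_i) mod 19
Digit binomials (mod 19): C(3,1) = 3; C(15,13) = 105 ≡ 10
Product: 3 × 10 = 30 ≡ 11 (mod 19)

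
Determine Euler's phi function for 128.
64

128 = 2^7
φ(n) = n × ∏(1 - 1/p) for each prime p dividing n
φ(128) = 128 × (1 - 1/2) = 64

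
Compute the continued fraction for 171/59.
[2; 1, 8, 1, 5]

Euclidean algorithm steps:
171 = 2 × 59 + 53
59 = 1 × 53 + 6
53 = 8 × 6 + 5
6 = 1 × 5 + 1
5 = 5 × 1 + 0
Continued fraction: [2; 1, 8, 1, 5]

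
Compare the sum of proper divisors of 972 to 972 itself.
abundant

Proper divisors of 972: sum = 1 + 2 + 3 + 4 + 6 + 9 + 12 + 18 + ... + 162 + 243 + 324 + 486 (17 divisors) = 1576
Since 1576 > 972, 972 is abundant.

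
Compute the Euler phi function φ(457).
456

457 = 457
φ(n) = n × ∏(1 - 1/p) for each prime p dividing n
φ(457) = 457 × (1 - 1/457) = 456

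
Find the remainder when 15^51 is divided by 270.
135

Repeated squaring. Binary of 51 = 110011.
15^1 ≡ 15 (mod 270); 15^2 ≡ 225 (mod 270); 15^4 ≡ 135 (mod 270); 15^8 ≡ 135 (mod 270); 15^16 ≡ 135 (mod 270); 15^32 ≡ 135 (mod 270)
15^51 = 15^1 × 15^2 × 15^16 × 15^32 ≡ 135 (mod 270)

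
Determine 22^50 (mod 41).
32

Repeated squaring. Binary of 50 = 110010.
22^1 ≡ 22 (mod 41); 22^2 ≡ 33 (mod 41); 22^4 ≡ 23 (mod 41); 22^8 ≡ 37 (mod 41); 22^16 ≡ 16 (mod 41); 22^32 ≡ 10 (mod 41)
22^50 = 22^2 × 22^16 × 22^32 ≡ 32 (mod 41)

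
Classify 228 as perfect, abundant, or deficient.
abundant

Proper divisors of 228: sum = 1 + 2 + 3 + 4 + 6 + 12 + 19 + 38 + 57 + 76 + 114 = 332
Since 332 > 228, 228 is abundant.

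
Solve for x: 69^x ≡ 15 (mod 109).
32

Baby-step giant-step with step n = ⌈√109⌉ = 11.
Baby steps 69^j mod 109 (j:value) for j=0..10: 0:1, 1:69, 2:74, 3:92, 4:26, 5:50, 6:71, 7:103, 8:22, 9:101, 10:102.
Giant-step multiplier: 69^(-11) ≡ 69^(108-11) = 69^97 ≡ 51 (mod 109).
Giant steps γ_i = 15·51^i mod 109: γ_0=15, γ_1=2, γ_2=102 (in table at j=10).
x = i·n + j = 2·11 + 10 = 32.
Check: 69^32 ≡ 15 (mod 109).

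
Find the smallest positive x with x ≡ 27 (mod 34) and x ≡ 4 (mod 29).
265

Using Chinese Remainder Theorem:
M = 34 × 29 = 986
M1 = 29, M2 = 34
y1 = 29^(-1) mod 34 = 27
y2 = 34^(-1) mod 29 = 6
x = (27×29×27 + 4×34×6) mod 986 = 265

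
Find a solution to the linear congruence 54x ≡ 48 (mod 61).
x ≡ 28 (mod 61)

gcd(54, 61) = 1, which divides 48, so solutions exist.
Find 54^(-1) mod 61 by the extended Euclidean algorithm:
61 = 1 × 54 + 7  ⟹  7 = (1)·61 + (-1)·54
54 = 7 × 7 + 5  ⟹  5 = (-7)·61 + (8)·54
7 = 1 × 5 + 2  ⟹  2 = (8)·61 + (-9)·54
5 = 2 × 2 + 1  ⟹  1 = (-23)·61 + (26)·54
So (26)·54 ≡ 1 (mod 61), i.e. 54^(-1) ≡ 26 (mod 61).
x ≡ 26 × 48 = 1248 ≡ 28 (mod 61).
Check: 54 × 28 = 1512 ≡ 48 (mod 61).
Unique solution: x ≡ 28 (mod 61)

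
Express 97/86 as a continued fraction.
[1; 7, 1, 4, 2]

Euclidean algorithm steps:
97 = 1 × 86 + 11
86 = 7 × 11 + 9
11 = 1 × 9 + 2
9 = 4 × 2 + 1
2 = 2 × 1 + 0
Continued fraction: [1; 7, 1, 4, 2]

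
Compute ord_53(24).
13

53 is prime, so ord(24) divides φ(53) = 52.
Divisors of 52: 1, 2, 4, 13, 26, 52.
Repeated squaring: 24^1 ≡ 24, 24^2 ≡ 46, 24^4 ≡ 49, 24^8 ≡ 16, 24^16 ≡ 44, 24^32 ≡ 28 (mod 53).
Test 24^d mod 53 for each divisor d in increasing order:
24^1 ≡ 24
24^2 ≡ 46
24^4 ≡ 49
24^13 = 24^8·24^4·24^1 ≡ 1  ← first divisor giving 1
The order is 13.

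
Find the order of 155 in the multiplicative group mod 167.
166

167 is prime, so ord(155) divides φ(167) = 166.
Divisors of 166: 1, 2, 83, 166.
Repeated squaring: 155^1 ≡ 155, 155^2 ≡ 144, 155^4 ≡ 28, 155^8 ≡ 116, 155^16 ≡ 96, 155^32 ≡ 31, 155^64 ≡ 126, 155^128 ≡ 11 (mod 167).
Test 155^d mod 167 for each divisor d in increasing order:
155^1 ≡ 155
155^2 ≡ 144
155^83 = 155^64·155^16·155^2·155^1 ≡ 166
155^166 = 155^128·155^32·155^4·155^2 ≡ 1  ← first divisor giving 1
The order is 166.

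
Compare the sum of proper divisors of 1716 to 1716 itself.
abundant

Proper divisors of 1716: sum = 1 + 2 + 3 + 4 + 6 + 11 + 12 + 13 + ... + 286 + 429 + 572 + 858 (23 divisors) = 2988
Since 2988 > 1716, 1716 is abundant.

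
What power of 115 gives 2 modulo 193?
118

Baby-step giant-step with step n = ⌈√193⌉ = 14.
Baby steps 115^j mod 193 (j:value) for j=0..13: 0:1, 1:115, 2:101, 3:35, 4:165, 5:61, 6:67, 7:178, 8:12, 9:29, 10:54, 11:34, 12:50, 13:153.
Giant-step multiplier: 115^(-14) ≡ 115^(192-14) = 115^178 ≡ 187 (mod 193).
Giant steps γ_i = 2·187^i mod 193: γ_0=2, γ_1=181, γ_2=72, γ_3=147, γ_4=83, γ_5=81, γ_6=93, γ_7=21, γ_8=67 (in table at j=6).
x = i·n + j = 8·14 + 6 = 118.
Check: 115^118 ≡ 2 (mod 193).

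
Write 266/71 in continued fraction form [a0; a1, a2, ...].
[3; 1, 2, 1, 17]

Euclidean algorithm steps:
266 = 3 × 71 + 53
71 = 1 × 53 + 18
53 = 2 × 18 + 17
18 = 1 × 17 + 1
17 = 17 × 1 + 0
Continued fraction: [3; 1, 2, 1, 17]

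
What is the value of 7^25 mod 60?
7

Repeated squaring. Binary of 25 = 11001.
7^1 ≡ 7 (mod 60); 7^2 ≡ 49 (mod 60); 7^4 ≡ 1 (mod 60); 7^8 ≡ 1 (mod 60); 7^16 ≡ 1 (mod 60)
7^25 = 7^1 × 7^8 × 7^16 ≡ 7 (mod 60)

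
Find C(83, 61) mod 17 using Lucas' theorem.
10

Using Lucas' theorem:
Write n=83 and k=61 in base 17:
n in base 17: [4, 15]
k in base 17: [3, 10]
C(83,61) mod 17 = ∏ C(n_i, k_i) mod 17
Digit binomials (mod 17): C(4,3) = 4; C(15,10) = 3003 ≡ 11
Product: 4 × 11 = 44 ≡ 10 (mod 17)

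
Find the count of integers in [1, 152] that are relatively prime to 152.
72

152 = 2^3 × 19
φ(n) = n × ∏(1 - 1/p) for each prime p dividing n
φ(152) = 152 × (1 - 1/2) × (1 - 1/19) = 72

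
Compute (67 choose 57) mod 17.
1

Using Lucas' theorem:
Write n=67 and k=57 in base 17:
n in base 17: [3, 16]
k in base 17: [3, 6]
C(67,57) mod 17 = ∏ C(n_i, k_i) mod 17
Digit binomials (mod 17): C(3,3) = 1; C(16,6) = 8008 ≡ 1
Product: 1 × 1 = 1 ≡ 1 (mod 17)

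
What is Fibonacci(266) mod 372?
121

Matrix identity: Q^n = [[F_(n+1), F_n], [F_n, F_(n-1)]] with Q = [[1,1],[1,0]].
n = 266 = 100001010₂. Square-and-multiply, entries mod 372:
Q^1 = [[1,1],[1,0]]
Q^2 = (Q^1)² = [[2,1],[1,1]]
Q^4 = (Q^2)² = [[5,3],[3,2]]
Q^8 = (Q^4)² = [[34,21],[21,13]]
Q^16 = (Q^8)² = [[109,243],[243,238]]
Q^33 = (Q^16)²·Q = [[127,250],[250,249]]
Q^66 = (Q^33)² = [[137,256],[256,253]]
Q^133 = (Q^66)²·Q = [[5,233],[233,144]]
Q^266 = (Q^133)² = [[2,121],[121,253]]
F_266 mod 372 = Q^266[0][1] = 121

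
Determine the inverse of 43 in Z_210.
127

gcd(43, 210) = 1, so the inverse exists.
Extended Euclidean algorithm on (210, 43):
210 = 4 × 43 + 38  ⟹  38 = (1)·210 + (-4)·43
43 = 1 × 38 + 5  ⟹  5 = (-1)·210 + (5)·43
38 = 7 × 5 + 3  ⟹  3 = (8)·210 + (-39)·43
5 = 1 × 3 + 2  ⟹  2 = (-9)·210 + (44)·43
3 = 1 × 2 + 1  ⟹  1 = (17)·210 + (-83)·43
So (-83)·43 ≡ 1 (mod 210), i.e. 43^(-1) ≡ -83 ≡ 127 (mod 210).
Check: 43 × 127 = 5461 ≡ 1 (mod 210)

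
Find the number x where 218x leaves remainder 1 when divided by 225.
32

gcd(218, 225) = 1, so the inverse exists.
Extended Euclidean algorithm on (225, 218):
225 = 1 × 218 + 7  ⟹  7 = (1)·225 + (-1)·218
218 = 31 × 7 + 1  ⟹  1 = (-31)·225 + (32)·218
So (32)·218 ≡ 1 (mod 225), i.e. 218^(-1) ≡ 32 (mod 225).
Check: 218 × 32 = 6976 ≡ 1 (mod 225)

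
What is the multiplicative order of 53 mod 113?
28

113 is prime, so ord(53) divides φ(113) = 112.
Divisors of 112: 1, 2, 4, 7, 8, 14, 16, 28, 56, 112.
Repeated squaring: 53^1 ≡ 53, 53^2 ≡ 97, 53^4 ≡ 30, 53^8 ≡ 109, 53^16 ≡ 16, 53^32 ≡ 30, 53^64 ≡ 109 (mod 113).
Test 53^d mod 113 for each divisor d in increasing order:
53^1 ≡ 53
53^2 ≡ 97
53^4 ≡ 30
53^7 = 53^4·53^2·53^1 ≡ 98
53^8 ≡ 109
53^14 = 53^8·53^4·53^2 ≡ 112
53^16 ≡ 16
53^28 = 53^16·53^8·53^4 ≡ 1  ← first divisor giving 1
The order is 28.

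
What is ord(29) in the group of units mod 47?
46

47 is prime, so ord(29) divides φ(47) = 46.
Divisors of 46: 1, 2, 23, 46.
Repeated squaring: 29^1 ≡ 29, 29^2 ≡ 42, 29^4 ≡ 25, 29^8 ≡ 14, 29^16 ≡ 8, 29^32 ≡ 17 (mod 47).
Test 29^d mod 47 for each divisor d in increasing order:
29^1 ≡ 29
29^2 ≡ 42
29^23 = 29^16·29^4·29^2·29^1 ≡ 46
29^46 = 29^32·29^8·29^4·29^2 ≡ 1  ← first divisor giving 1
The order is 46.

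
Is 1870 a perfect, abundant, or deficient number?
abundant

Proper divisors of 1870: sum = 1 + 2 + 5 + 10 + 11 + 17 + 22 + 34 + 55 + 85 + 110 + 170 + 187 + 374 + 935 = 2018
Since 2018 > 1870, 1870 is abundant.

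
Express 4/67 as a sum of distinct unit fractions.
1/17 + 1/1139

Greedy algorithm:
4/67: ceiling(67/4) = 17, use 1/17
1/1139: ceiling(1139/1) = 1139, use 1/1139
Result: 4/67 = 1/17 + 1/1139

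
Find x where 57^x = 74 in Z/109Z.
26

Baby-step giant-step with step n = ⌈√109⌉ = 11.
Baby steps 57^j mod 109 (j:value) for j=0..10: 0:1, 1:57, 2:88, 3:2, 4:5, 5:67, 6:4, 7:10, 8:25, 9:8, 10:20.
Giant-step multiplier: 57^(-11) ≡ 57^(108-11) = 57^97 ≡ 24 (mod 109).
Giant steps γ_i = 74·24^i mod 109: γ_0=74, γ_1=32, γ_2=5 (in table at j=4).
x = i·n + j = 2·11 + 4 = 26.
Check: 57^26 ≡ 74 (mod 109).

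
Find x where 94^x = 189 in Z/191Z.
27

Baby-step giant-step with step n = ⌈√191⌉ = 14.
Baby steps 94^j mod 191 (j:value) for j=0..13: 0:1, 1:94, 2:50, 3:116, 4:17, 5:70, 6:86, 7:62, 8:98, 9:44, 10:125, 11:99, 12:138, 13:175.
Giant-step multiplier: 94^(-14) ≡ 94^(190-14) = 94^176 ≡ 8 (mod 191).
Giant steps γ_i = 189·8^i mod 191: γ_0=189, γ_1=175 (in table at j=13).
x = i·n + j = 1·14 + 13 = 27.
Check: 94^27 ≡ 189 (mod 191).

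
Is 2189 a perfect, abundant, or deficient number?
deficient

Proper divisors of 2189: sum = 1 + 11 + 199 = 211
Since 211 < 2189, 2189 is deficient.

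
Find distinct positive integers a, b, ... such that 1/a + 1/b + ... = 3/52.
1/18 + 1/468

Greedy algorithm:
3/52: ceiling(52/3) = 18, use 1/18
1/468: ceiling(468/1) = 468, use 1/468
Result: 3/52 = 1/18 + 1/468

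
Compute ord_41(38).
8

41 is prime, so ord(38) divides φ(41) = 40.
Divisors of 40: 1, 2, 4, 5, 8, 10, 20, 40.
Repeated squaring: 38^1 ≡ 38, 38^2 ≡ 9, 38^4 ≡ 40, 38^8 ≡ 1, 38^16 ≡ 1, 38^32 ≡ 1 (mod 41).
Test 38^d mod 41 for each divisor d in increasing order:
38^1 ≡ 38
38^2 ≡ 9
38^4 ≡ 40
38^5 = 38^4·38^1 ≡ 3
38^8 ≡ 1  ← first divisor giving 1
The order is 8.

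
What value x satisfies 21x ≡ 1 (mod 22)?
21

gcd(21, 22) = 1, so the inverse exists.
Extended Euclidean algorithm on (22, 21):
22 = 1 × 21 + 1  ⟹  1 = (1)·22 + (-1)·21
So (-1)·21 ≡ 1 (mod 22), i.e. 21^(-1) ≡ -1 ≡ 21 (mod 22).
Check: 21 × 21 = 441 ≡ 1 (mod 22)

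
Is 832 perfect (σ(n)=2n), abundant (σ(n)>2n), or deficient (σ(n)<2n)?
abundant

Proper divisors of 832: sum = 1 + 2 + 4 + 8 + 13 + 16 + 26 + 32 + 52 + 64 + 104 + 208 + 416 = 946
Since 946 > 832, 832 is abundant.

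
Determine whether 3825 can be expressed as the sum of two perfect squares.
15² + 60² (a=15, b=60)

Factorization: 3825 = 3^2 × 5^2 × 17
By Fermat: n is sum of two squares iff every prime p ≡ 3 (mod 4) appears to even power.
All primes ≡ 3 (mod 4) appear to even power.
Search a = 0, 1, 2, … for 3825 - a² a perfect square: first hit at a = 15: 3825 - 225 = 3600 = 60².
3825 = 15² + 60² = 225 + 3600 ✓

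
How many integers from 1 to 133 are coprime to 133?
108

133 = 7 × 19
φ(n) = n × ∏(1 - 1/p) for each prime p dividing n
φ(133) = 133 × (1 - 1/7) × (1 - 1/19) = 108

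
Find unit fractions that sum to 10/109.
1/11 + 1/1199

Greedy algorithm:
10/109: ceiling(109/10) = 11, use 1/11
1/1199: ceiling(1199/1) = 1199, use 1/1199
Result: 10/109 = 1/11 + 1/1199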